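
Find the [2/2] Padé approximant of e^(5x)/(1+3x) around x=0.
(1075*x**2/228 + 55*x/19 + 1)/(-815*x**2/228 + 17*x/19 + 1)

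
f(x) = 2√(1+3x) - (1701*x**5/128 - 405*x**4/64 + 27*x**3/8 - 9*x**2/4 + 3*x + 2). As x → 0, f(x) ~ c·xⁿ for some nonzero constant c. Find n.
6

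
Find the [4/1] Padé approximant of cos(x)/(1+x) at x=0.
(x**4/24 - x**2/2 + 1)/(x + 1)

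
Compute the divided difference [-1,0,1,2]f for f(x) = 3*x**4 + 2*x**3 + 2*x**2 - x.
8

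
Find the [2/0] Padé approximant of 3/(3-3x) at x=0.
x**2 + x + 1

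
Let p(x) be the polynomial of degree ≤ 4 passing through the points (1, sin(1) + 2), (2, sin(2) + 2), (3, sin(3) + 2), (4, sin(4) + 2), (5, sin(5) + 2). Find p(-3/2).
-2145*sin(2)/32 + 1155*sin(5)/128 + 2 + 5005*sin(3)/64 + 3003*sin(1)/128 - 1365*sin(4)/32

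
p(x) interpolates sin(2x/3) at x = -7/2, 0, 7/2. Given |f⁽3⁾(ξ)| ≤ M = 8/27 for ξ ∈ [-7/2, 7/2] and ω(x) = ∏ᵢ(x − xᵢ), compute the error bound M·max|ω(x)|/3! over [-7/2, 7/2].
343*sqrt(3)/729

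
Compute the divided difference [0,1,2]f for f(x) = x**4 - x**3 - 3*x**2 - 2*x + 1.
1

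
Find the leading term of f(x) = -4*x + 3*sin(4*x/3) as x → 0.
-32*x**3/27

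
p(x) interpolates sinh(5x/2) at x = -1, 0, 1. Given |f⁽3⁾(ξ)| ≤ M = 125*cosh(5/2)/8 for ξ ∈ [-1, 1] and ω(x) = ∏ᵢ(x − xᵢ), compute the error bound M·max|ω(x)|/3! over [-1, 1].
125*sqrt(3)*cosh(5/2)/216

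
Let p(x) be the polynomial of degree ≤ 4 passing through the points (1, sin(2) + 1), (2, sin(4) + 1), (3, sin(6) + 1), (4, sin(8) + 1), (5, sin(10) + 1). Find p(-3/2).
-1365*sin(8)/32 + 5005*sin(6)/64 + 1155*sin(10)/128 + 1 + 3003*sin(2)/128 - 2145*sin(4)/32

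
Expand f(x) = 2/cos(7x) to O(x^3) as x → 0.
2 + 49*x**2 + O(x**3)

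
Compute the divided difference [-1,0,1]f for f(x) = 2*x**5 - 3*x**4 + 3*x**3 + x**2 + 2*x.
-2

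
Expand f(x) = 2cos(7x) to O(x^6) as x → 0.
2 - 49*x**2 + 2401*x**4/12 + O(x**6)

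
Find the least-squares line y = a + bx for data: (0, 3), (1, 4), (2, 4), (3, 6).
a = 29/10, b = 9/10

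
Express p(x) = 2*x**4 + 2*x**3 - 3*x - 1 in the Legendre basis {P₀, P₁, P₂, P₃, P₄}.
(-3/5)P₀ + (-9/5)P₁ + (8/7)P₂ + (4/5)P₃ + (16/35)P₄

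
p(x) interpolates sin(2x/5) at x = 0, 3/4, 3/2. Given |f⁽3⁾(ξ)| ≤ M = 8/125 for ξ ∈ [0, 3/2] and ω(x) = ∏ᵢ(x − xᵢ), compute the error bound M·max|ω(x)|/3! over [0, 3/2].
sqrt(3)/1000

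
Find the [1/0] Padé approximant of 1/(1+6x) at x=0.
1 - 6*x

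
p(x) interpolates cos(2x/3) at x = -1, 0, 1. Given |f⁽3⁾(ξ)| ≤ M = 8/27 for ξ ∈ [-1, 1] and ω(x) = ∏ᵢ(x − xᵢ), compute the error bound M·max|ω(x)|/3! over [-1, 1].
8*sqrt(3)/729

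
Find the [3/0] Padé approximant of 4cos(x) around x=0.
4 - 2*x**2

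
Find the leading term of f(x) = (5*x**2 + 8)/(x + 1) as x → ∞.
5*x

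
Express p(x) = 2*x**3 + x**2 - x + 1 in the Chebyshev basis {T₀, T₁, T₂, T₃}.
(3/2)T₀ + (1/2)T₁ + (1/2)T₂ + (1/2)T₃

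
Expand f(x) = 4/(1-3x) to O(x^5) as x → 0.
4 + 12*x + 36*x**2 + 108*x**3 + 324*x**4 + O(x**5)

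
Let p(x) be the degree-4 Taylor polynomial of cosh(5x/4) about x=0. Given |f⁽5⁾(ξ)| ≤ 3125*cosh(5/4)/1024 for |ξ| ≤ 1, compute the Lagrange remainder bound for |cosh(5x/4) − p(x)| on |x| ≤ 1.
625*cosh(5/4)/24576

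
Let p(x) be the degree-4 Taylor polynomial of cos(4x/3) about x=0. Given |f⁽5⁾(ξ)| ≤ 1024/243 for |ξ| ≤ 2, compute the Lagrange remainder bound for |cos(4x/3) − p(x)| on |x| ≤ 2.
4096/3645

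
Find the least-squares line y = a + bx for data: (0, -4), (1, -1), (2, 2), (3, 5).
a = -4, b = 3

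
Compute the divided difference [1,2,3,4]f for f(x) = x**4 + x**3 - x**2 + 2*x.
11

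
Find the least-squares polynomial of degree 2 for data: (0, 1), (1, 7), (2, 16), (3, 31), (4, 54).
53/35 + (11/7)x + (20/7)x²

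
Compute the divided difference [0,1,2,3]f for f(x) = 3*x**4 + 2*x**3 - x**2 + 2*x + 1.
20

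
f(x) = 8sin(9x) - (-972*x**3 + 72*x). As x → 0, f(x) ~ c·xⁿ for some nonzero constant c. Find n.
5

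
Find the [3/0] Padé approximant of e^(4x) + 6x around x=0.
32*x**3/3 + 8*x**2 + 10*x + 1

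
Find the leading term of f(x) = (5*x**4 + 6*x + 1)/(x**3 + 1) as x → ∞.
5*x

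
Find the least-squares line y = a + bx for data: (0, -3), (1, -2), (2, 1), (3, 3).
a = -17/5, b = 21/10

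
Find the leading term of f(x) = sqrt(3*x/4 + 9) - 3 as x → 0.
x/8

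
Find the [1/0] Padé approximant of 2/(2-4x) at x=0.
2*x + 1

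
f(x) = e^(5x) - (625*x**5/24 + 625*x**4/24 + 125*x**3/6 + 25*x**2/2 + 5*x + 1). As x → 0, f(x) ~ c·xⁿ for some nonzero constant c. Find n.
6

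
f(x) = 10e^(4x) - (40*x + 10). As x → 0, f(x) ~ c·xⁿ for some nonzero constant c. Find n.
2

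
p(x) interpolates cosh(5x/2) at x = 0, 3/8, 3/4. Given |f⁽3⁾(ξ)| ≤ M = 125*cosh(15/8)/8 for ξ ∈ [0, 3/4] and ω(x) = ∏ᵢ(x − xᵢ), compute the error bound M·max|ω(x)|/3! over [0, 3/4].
125*sqrt(3)*cosh(15/8)/4096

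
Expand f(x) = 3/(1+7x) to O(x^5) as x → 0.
3 - 21*x + 147*x**2 - 1029*x**3 + 7203*x**4 + O(x**5)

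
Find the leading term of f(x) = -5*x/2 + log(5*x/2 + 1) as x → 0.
-25*x**2/8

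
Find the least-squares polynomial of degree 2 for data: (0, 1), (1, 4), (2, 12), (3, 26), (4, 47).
6/5 + (-3/5)x + (3)x²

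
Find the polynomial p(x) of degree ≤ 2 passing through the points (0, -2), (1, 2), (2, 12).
3*x**2 + x - 2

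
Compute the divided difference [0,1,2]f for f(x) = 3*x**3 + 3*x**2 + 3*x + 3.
12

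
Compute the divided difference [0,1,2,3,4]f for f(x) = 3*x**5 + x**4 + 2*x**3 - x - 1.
31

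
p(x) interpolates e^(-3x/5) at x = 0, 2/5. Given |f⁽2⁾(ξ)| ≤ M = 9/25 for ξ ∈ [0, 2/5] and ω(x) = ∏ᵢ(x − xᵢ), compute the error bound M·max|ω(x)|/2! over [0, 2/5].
9/1250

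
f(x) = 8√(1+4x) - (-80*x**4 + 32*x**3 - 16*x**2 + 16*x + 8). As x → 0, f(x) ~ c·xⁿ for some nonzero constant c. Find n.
5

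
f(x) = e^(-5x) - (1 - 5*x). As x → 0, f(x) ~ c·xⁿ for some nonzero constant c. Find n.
2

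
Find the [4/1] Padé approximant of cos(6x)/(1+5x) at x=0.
(54*x**4 - 18*x**2 + 1)/(5*x + 1)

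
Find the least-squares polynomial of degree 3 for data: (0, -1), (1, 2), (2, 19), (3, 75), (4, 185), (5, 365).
-40/63 + (-271/189)x + (-31/252)x² + (325/108)x³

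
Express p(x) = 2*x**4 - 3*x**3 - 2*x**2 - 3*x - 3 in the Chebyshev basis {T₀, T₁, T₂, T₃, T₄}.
(-13/4)T₀ + (-21/4)T₁ + (-3/4)T₃ + (1/4)T₄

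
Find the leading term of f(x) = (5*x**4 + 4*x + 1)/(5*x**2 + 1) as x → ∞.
x**2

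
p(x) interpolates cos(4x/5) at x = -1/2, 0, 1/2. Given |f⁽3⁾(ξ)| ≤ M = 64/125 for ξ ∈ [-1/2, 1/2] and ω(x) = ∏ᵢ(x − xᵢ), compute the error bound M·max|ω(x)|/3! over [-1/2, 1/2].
8*sqrt(3)/3375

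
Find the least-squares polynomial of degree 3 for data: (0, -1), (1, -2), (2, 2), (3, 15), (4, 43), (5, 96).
-76/63 + (71/189)x + (-209/126)x² + (59/54)x³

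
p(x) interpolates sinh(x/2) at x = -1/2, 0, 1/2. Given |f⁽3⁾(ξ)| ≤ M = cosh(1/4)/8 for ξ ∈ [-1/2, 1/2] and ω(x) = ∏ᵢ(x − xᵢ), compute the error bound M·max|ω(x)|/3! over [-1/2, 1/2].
sqrt(3)*cosh(1/4)/1728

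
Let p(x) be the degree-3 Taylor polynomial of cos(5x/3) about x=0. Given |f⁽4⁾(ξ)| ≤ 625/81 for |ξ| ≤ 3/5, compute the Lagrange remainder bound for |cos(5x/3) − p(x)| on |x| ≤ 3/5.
1/24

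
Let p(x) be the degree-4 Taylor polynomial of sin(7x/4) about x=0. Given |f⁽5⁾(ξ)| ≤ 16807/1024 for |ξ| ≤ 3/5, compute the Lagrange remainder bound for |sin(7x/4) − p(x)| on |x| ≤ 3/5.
1361367/128000000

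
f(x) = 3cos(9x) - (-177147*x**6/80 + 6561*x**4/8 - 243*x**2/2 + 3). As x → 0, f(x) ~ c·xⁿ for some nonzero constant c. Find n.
8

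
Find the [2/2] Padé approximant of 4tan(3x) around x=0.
12*x/(1 - 3*x**2)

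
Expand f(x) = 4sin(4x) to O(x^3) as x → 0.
16*x + O(x**3)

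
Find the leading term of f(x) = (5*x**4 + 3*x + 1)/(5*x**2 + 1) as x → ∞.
x**2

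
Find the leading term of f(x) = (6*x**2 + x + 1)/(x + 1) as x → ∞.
6*x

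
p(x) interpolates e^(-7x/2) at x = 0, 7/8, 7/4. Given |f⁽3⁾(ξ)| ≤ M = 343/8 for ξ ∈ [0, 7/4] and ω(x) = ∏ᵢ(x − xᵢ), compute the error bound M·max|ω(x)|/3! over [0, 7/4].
117649*sqrt(3)/110592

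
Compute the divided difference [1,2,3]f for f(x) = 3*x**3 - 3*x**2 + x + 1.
15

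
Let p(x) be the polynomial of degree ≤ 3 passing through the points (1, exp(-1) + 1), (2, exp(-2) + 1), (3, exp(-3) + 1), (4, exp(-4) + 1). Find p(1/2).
(-35*exp(2) - 5 + 21*e + 35*exp(3) + 16*exp(4))*exp(-4)/16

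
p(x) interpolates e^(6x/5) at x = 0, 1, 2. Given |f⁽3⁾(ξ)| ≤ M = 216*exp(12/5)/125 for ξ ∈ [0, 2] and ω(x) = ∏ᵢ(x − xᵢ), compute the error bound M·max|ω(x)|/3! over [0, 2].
8*sqrt(3)*exp(12/5)/125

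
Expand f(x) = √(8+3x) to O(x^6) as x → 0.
2*sqrt(2) + 3*sqrt(2)*x/8 - 9*sqrt(2)*x**2/256 + 27*sqrt(2)*x**3/4096 - 405*sqrt(2)*x**4/262144 + 1701*sqrt(2)*x**5/4194304 + O(x**6)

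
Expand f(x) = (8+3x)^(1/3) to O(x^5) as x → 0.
2 + x/4 - x**2/32 + 5*x**3/768 - 5*x**4/3072 + O(x**5)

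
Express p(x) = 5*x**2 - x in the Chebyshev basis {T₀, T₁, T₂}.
(5/2)T₀ - T₁ + (5/2)T₂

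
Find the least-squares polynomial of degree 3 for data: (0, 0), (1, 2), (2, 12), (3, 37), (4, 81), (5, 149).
11/126 + (-881/756)x + (487/252)x² + (23/27)x³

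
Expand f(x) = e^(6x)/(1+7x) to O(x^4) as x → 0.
1 - x + 25*x**2 - 139*x**3 + O(x**4)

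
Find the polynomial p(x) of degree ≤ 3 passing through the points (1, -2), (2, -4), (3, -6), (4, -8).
-2*x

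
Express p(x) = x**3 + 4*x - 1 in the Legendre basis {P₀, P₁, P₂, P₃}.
-P₀ + (23/5)P₁ + (2/5)P₃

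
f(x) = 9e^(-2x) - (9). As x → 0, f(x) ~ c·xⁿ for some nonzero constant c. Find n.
1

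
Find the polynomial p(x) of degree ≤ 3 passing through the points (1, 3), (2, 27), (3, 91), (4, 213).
3*x**3 + 2*x**2 - 3*x + 1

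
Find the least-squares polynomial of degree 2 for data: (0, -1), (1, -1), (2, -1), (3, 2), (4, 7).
-26/35 + (-127/70)x + (13/14)x²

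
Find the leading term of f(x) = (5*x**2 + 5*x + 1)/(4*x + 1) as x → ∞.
5*x/4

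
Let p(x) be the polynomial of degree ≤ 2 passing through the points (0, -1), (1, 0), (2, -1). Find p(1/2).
-1/4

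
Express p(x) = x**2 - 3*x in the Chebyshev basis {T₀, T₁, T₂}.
(1/2)T₀ + (-3)T₁ + (1/2)T₂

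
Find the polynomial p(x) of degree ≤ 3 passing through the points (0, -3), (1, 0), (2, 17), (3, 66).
3*x**3 - 2*x**2 + 2*x - 3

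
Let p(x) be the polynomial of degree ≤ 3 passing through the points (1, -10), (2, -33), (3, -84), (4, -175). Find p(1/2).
-21/4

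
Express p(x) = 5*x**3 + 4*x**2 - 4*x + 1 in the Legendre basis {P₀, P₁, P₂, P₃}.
(7/3)P₀ - P₁ + (8/3)P₂ + (2)P₃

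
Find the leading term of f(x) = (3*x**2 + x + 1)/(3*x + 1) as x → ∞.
x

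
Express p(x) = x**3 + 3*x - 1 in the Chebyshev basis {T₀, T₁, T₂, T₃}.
-T₀ + (15/4)T₁ + (1/4)T₃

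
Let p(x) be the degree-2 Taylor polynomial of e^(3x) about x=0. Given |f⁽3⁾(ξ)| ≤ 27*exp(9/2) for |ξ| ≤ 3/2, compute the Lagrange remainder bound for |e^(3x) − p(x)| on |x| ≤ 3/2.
243*exp(9/2)/16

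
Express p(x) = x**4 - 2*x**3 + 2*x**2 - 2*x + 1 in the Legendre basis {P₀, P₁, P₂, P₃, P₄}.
(28/15)P₀ + (-16/5)P₁ + (40/21)P₂ + (-4/5)P₃ + (8/35)P₄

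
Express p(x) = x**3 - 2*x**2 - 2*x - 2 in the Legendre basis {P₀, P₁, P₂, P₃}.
(-8/3)P₀ + (-7/5)P₁ + (-4/3)P₂ + (2/5)P₃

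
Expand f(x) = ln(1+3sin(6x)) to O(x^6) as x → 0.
18*x - 162*x**2 + 1836*x**3 - 24300*x**4 + 343116*x**5 + O(x**6)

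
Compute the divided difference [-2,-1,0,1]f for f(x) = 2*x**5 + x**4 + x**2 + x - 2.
8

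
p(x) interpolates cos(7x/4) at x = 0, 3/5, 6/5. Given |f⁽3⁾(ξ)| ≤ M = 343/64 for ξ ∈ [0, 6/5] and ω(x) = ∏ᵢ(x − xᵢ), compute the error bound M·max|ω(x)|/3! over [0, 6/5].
343*sqrt(3)/8000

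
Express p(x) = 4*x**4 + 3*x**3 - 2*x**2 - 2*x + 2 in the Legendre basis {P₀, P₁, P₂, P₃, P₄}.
(32/15)P₀ + (-1/5)P₁ + (20/21)P₂ + (6/5)P₃ + (32/35)P₄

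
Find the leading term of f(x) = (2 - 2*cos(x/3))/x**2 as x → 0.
1/9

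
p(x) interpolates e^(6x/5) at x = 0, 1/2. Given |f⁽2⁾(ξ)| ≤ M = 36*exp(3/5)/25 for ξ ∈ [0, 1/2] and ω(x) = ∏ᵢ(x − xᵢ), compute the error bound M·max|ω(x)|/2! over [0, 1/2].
9*exp(3/5)/200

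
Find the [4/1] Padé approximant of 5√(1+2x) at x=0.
(3*x**4/8 - x**3 + 9*x**2/2 + 12*x + 5)/(7*x/5 + 1)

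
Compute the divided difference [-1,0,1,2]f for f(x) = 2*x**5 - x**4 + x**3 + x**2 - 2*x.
9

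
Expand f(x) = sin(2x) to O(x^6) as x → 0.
2*x - 4*x**3/3 + 4*x**5/15 + O(x**6)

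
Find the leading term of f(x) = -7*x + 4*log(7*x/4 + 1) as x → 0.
-49*x**2/8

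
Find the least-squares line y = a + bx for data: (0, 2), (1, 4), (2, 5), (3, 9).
a = 17/10, b = 11/5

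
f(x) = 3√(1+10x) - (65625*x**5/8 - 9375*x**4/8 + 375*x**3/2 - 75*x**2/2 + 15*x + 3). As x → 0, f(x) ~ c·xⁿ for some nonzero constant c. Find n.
6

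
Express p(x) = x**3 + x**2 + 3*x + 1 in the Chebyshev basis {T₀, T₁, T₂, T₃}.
(3/2)T₀ + (15/4)T₁ + (1/2)T₂ + (1/4)T₃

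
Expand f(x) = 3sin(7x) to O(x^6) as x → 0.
21*x - 343*x**3/2 + 16807*x**5/40 + O(x**6)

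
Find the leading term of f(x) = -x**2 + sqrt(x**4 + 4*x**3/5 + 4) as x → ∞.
2*x/5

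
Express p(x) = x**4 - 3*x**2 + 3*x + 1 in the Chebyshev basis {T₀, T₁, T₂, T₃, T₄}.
(-1/8)T₀ + (3)T₁ - T₂ + (1/8)T₄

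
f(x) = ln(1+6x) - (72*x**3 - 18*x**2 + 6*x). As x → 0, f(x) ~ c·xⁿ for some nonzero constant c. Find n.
4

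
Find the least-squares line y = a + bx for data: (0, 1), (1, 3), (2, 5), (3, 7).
a = 1, b = 2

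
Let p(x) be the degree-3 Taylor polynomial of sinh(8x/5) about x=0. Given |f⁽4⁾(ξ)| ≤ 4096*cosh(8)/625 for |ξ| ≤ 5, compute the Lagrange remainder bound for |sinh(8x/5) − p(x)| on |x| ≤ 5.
512*cosh(8)/3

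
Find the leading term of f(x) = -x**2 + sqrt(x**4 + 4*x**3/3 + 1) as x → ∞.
2*x/3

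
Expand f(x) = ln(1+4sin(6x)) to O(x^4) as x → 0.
24*x - 288*x**2 + 4464*x**3 + O(x**4)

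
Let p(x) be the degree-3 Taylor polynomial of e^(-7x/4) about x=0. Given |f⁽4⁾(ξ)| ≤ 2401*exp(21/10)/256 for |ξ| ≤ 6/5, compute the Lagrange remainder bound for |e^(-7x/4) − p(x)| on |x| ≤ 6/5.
64827*exp(21/10)/80000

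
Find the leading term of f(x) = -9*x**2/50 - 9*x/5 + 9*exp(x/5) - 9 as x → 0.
3*x**3/250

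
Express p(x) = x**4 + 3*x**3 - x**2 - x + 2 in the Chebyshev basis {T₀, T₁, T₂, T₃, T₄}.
(15/8)T₀ + (5/4)T₁ + (3/4)T₃ + (1/8)T₄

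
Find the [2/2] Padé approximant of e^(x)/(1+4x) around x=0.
(169*x**2/972 + 109*x/162 + 1)/(-1271*x**2/972 + 595*x/162 + 1)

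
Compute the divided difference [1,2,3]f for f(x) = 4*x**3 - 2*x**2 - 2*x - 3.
22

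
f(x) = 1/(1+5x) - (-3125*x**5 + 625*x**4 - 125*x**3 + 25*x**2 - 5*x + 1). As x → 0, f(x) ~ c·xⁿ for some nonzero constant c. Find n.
6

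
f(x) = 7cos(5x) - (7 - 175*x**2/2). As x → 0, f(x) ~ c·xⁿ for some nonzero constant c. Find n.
4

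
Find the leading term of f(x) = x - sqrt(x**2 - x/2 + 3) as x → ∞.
1/4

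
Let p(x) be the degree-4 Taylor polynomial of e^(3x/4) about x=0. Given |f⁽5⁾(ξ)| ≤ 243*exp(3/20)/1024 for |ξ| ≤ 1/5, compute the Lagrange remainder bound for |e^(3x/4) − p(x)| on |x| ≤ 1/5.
81*exp(3/20)/128000000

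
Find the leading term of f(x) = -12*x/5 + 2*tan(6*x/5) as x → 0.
144*x**3/125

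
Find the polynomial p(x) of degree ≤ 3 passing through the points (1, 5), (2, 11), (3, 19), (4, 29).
x**2 + 3*x + 1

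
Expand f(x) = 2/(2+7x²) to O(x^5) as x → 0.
1 - 7*x**2/2 + 49*x**4/4 + O(x**5)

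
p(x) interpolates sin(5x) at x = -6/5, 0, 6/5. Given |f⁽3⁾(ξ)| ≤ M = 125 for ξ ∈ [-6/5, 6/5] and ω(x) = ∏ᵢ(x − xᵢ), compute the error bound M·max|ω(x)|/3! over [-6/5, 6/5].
8*sqrt(3)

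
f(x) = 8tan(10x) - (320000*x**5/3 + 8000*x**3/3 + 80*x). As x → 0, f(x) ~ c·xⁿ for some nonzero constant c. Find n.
7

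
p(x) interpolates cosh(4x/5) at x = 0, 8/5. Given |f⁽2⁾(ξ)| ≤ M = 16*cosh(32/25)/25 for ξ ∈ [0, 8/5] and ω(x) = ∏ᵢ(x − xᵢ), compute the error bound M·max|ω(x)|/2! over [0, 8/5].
128*cosh(32/25)/625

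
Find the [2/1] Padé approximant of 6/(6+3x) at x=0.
1/(x/2 + 1)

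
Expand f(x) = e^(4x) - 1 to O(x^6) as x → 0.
4*x + 8*x**2 + 32*x**3/3 + 32*x**4/3 + 128*x**5/15 + O(x**6)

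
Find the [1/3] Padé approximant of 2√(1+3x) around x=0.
(21*x/4 + 2)/(27*x**3/64 - 9*x**2/16 + 9*x/8 + 1)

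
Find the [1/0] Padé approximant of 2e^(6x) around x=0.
12*x + 2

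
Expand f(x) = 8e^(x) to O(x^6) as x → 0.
8 + 8*x + 4*x**2 + 4*x**3/3 + x**4/3 + x**5/15 + O(x**6)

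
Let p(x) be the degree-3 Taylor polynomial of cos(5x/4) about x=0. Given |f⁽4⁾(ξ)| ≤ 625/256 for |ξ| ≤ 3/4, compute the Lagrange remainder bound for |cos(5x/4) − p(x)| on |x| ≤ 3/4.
16875/524288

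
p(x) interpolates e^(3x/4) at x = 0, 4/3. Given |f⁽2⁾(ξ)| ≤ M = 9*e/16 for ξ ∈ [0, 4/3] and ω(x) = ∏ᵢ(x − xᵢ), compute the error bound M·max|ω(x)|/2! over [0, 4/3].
e/8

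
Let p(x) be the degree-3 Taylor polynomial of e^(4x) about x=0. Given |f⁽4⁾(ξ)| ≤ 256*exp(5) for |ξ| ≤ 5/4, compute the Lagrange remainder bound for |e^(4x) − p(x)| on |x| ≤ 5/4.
625*exp(5)/24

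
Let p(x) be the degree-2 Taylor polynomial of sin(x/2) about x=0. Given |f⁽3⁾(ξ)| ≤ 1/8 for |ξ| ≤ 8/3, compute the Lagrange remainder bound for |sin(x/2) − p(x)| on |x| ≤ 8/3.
32/81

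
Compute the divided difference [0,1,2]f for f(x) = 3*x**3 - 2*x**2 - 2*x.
7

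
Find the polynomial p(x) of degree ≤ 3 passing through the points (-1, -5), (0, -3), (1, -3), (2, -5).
-x**2 + x - 3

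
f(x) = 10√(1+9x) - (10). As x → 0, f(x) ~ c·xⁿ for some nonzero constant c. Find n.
1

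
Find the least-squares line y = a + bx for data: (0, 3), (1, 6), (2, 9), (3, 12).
a = 3, b = 3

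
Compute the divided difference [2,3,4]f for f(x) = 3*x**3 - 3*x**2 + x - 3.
24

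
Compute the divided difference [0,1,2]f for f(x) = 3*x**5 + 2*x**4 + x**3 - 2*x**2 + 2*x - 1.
60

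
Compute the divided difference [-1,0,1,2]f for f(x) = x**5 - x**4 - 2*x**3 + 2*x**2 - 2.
1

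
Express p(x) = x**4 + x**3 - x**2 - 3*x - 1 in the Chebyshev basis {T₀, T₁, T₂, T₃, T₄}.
(-9/8)T₀ + (-9/4)T₁ + (1/4)T₃ + (1/8)T₄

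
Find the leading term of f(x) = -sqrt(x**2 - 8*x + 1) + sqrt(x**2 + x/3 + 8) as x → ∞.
25/6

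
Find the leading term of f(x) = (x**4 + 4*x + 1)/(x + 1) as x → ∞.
x**3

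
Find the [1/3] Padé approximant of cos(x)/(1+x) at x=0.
(1 - 5*x/12)/(7*x**3/24 + x**2/12 + 7*x/12 + 1)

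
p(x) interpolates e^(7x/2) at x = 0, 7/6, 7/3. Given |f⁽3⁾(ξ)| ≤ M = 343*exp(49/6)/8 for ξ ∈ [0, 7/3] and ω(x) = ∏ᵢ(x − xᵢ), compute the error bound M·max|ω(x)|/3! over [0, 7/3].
117649*sqrt(3)*exp(49/6)/46656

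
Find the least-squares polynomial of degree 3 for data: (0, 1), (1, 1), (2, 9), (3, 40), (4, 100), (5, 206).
127/126 + (-643/756)x + (-319/252)x² + (52/27)x³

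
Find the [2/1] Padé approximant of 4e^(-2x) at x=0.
(8*x**2/3 - 16*x/3 + 4)/(2*x/3 + 1)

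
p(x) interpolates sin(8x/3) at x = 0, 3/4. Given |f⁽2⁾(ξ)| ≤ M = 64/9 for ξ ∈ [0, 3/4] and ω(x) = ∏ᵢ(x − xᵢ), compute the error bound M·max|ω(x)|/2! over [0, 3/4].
1/2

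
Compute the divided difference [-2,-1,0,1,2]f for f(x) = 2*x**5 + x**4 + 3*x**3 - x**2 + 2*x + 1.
1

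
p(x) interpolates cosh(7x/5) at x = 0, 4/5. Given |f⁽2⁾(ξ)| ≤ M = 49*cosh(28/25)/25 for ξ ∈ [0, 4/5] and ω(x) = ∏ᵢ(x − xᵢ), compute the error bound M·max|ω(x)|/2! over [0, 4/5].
98*cosh(28/25)/625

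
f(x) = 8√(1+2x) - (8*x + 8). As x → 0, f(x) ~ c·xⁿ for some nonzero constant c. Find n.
2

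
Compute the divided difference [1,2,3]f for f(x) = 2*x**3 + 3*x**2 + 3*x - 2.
15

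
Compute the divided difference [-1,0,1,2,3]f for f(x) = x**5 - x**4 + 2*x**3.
4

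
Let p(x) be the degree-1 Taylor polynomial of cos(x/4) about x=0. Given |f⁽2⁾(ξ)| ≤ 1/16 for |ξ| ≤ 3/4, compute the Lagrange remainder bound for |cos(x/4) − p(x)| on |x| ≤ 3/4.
9/512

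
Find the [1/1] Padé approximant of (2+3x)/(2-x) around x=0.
(3*x/2 + 1)/(1 - x/2)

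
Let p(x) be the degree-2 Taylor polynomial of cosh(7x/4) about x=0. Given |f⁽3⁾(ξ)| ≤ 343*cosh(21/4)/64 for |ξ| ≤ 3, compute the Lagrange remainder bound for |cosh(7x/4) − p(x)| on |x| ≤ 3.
3087*cosh(21/4)/128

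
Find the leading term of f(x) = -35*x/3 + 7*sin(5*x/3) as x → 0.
-875*x**3/162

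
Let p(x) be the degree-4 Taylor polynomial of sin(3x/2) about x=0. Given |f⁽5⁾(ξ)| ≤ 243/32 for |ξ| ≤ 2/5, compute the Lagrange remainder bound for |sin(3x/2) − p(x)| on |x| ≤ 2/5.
81/125000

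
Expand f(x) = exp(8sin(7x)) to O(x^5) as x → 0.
1 + 56*x + 1568*x**2 + 28812*x**3 + 384160*x**4 + O(x**5)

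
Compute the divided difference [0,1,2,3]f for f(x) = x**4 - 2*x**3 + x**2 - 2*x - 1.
4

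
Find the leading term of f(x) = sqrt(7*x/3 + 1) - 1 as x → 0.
7*x/6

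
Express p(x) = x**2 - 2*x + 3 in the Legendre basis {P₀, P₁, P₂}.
(10/3)P₀ + (-2)P₁ + (2/3)P₂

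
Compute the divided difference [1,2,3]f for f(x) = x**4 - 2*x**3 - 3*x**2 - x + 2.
10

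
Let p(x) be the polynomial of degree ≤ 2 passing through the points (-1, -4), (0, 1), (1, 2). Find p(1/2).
2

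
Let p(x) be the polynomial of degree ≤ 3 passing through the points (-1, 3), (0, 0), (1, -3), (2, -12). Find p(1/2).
-9/8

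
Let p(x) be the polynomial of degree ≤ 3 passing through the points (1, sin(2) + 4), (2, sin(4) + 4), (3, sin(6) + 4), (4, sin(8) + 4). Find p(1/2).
21*sin(6)/16 - 5*sin(8)/16 - 35*sin(4)/16 + 35*sin(2)/16 + 4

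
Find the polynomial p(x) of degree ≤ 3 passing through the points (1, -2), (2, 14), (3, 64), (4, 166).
3*x**3 - x**2 - 2*x - 2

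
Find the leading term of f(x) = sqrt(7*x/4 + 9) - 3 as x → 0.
7*x/24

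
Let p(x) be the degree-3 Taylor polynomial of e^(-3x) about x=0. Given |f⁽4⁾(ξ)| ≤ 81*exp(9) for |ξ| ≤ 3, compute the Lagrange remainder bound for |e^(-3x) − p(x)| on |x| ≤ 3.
2187*exp(9)/8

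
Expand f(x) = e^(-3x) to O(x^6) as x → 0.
1 - 3*x + 9*x**2/2 - 9*x**3/2 + 27*x**4/8 - 81*x**5/40 + O(x**6)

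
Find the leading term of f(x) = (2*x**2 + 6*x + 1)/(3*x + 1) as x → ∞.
2*x/3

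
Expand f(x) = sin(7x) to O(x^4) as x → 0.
7*x - 343*x**3/6 + O(x**4)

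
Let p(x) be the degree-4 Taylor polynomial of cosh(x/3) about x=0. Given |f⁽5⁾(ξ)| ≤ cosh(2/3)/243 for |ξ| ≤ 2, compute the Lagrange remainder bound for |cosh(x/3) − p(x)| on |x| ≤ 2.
4*cosh(2/3)/3645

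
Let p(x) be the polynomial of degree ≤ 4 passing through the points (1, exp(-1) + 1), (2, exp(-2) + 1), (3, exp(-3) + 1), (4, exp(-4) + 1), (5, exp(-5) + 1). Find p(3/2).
(-70*exp(2) - 5 + 28*e + 35*exp(4) + 140*exp(3) + 128*exp(5))*exp(-5)/128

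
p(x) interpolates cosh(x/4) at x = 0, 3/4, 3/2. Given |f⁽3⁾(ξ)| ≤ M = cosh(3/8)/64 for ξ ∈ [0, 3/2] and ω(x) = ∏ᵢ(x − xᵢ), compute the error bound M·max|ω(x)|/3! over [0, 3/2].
sqrt(3)*cosh(3/8)/4096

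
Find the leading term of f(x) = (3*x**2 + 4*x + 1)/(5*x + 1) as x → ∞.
3*x/5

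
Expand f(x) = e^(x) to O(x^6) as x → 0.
1 + x + x**2/2 + x**3/6 + x**4/24 + x**5/120 + O(x**6)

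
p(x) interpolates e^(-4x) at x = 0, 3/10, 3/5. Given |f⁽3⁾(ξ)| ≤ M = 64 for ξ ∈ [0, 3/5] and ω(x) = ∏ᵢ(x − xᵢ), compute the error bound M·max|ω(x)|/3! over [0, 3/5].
8*sqrt(3)/125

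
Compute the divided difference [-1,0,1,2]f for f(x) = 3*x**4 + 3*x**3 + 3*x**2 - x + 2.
9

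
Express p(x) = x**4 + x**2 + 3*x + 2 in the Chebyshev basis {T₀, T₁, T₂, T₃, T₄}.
(23/8)T₀ + (3)T₁ + T₂ + (1/8)T₄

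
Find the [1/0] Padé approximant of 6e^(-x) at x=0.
6 - 6*x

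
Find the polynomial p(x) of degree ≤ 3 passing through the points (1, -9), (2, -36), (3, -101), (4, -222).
-3*x**3 - x**2 - 3*x - 2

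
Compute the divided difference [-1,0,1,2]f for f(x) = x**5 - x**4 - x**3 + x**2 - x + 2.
2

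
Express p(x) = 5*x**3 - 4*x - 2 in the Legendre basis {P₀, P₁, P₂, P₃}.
(-2)P₀ - P₁ + (2)P₃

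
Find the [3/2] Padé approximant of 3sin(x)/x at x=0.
(3 - 7*x**2/20)/(x**2/20 + 1)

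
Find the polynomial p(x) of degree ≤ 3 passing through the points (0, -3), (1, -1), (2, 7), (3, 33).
2*x**3 - 3*x**2 + 3*x - 3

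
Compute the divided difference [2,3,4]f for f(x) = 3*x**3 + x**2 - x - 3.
28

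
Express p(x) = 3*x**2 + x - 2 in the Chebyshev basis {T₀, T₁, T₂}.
(-1/2)T₀ + T₁ + (3/2)T₂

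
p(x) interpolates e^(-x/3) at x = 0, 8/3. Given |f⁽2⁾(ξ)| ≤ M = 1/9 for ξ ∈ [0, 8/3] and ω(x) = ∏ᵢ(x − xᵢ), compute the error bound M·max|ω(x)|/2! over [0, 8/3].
8/81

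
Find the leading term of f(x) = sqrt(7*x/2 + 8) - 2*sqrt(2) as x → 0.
7*sqrt(2)*x/16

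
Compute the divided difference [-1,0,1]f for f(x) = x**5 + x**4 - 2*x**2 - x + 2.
-1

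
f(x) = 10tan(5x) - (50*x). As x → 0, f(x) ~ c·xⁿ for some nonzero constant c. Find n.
3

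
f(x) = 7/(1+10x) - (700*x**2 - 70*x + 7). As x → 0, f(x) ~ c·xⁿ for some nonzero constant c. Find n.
3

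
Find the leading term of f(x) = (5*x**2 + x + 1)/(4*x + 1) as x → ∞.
5*x/4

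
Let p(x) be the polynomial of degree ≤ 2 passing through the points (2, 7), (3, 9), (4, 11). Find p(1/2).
4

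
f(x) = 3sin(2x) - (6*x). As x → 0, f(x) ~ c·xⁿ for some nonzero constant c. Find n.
3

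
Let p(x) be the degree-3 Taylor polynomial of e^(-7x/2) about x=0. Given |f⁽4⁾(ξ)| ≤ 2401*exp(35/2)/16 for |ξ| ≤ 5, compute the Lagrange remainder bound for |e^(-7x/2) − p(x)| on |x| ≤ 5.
1500625*exp(35/2)/384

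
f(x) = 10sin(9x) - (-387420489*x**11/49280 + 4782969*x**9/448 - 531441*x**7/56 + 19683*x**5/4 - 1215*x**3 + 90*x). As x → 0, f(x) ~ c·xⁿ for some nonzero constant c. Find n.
13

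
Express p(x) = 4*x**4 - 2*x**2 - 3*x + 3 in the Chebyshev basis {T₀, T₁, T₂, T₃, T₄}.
(7/2)T₀ + (-3)T₁ + T₂ + (1/2)T₄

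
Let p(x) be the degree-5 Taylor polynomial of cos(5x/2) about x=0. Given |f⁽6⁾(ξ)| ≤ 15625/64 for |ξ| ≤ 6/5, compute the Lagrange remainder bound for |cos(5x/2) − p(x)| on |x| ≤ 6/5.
81/80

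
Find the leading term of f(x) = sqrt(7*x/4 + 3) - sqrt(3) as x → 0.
7*sqrt(3)*x/24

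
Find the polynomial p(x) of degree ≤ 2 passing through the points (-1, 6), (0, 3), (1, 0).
3 - 3*x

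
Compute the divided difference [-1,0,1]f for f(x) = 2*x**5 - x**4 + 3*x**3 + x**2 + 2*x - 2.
0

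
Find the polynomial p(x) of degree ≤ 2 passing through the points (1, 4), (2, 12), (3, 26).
3*x**2 - x + 2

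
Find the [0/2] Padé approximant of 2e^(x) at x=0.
2/(x**2/2 - x + 1)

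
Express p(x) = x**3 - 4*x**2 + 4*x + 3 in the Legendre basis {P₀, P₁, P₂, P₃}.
(5/3)P₀ + (23/5)P₁ + (-8/3)P₂ + (2/5)P₃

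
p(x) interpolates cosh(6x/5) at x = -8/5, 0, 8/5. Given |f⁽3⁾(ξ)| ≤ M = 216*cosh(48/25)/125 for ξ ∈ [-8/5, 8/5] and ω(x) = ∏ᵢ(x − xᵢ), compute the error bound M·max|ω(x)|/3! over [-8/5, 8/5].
4096*sqrt(3)*cosh(48/25)/15625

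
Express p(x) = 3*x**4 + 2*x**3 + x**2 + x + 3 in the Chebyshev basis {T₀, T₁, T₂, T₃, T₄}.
(37/8)T₀ + (5/2)T₁ + (2)T₂ + (1/2)T₃ + (3/8)T₄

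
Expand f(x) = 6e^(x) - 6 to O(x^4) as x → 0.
6*x + 3*x**2 + x**3 + O(x**4)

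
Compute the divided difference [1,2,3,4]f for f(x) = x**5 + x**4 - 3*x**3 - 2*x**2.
72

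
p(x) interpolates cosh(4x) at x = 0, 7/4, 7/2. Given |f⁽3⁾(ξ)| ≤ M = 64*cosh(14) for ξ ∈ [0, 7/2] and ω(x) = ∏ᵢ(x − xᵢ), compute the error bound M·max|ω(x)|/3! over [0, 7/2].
343*sqrt(3)*cosh(14)/27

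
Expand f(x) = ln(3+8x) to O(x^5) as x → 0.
log(3) + 8*x/3 - 32*x**2/9 + 512*x**3/81 - 1024*x**4/81 + O(x**5)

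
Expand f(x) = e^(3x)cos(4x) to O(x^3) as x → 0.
1 + 3*x - 7*x**2/2 + O(x**3)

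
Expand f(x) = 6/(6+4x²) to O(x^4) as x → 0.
1 - 2*x**2/3 + O(x**4)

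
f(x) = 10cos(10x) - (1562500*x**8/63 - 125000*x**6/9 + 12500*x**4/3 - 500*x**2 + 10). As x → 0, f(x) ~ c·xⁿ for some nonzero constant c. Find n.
10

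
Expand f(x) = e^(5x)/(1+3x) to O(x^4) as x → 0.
1 + 2*x + 13*x**2/2 + 4*x**3/3 + O(x**4)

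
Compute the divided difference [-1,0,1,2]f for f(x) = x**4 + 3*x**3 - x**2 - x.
5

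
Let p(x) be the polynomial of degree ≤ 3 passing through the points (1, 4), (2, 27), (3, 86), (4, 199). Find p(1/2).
3/8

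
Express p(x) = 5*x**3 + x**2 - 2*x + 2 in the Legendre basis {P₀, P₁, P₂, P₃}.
(7/3)P₀ + P₁ + (2/3)P₂ + (2)P₃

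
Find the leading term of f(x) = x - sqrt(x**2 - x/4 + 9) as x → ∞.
1/8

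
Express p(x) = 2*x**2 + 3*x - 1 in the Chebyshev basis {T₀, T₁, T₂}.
(3)T₁ + T₂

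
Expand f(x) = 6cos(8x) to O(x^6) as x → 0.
6 - 192*x**2 + 1024*x**4 + O(x**6)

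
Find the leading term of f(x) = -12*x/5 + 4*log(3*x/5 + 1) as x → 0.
-18*x**2/25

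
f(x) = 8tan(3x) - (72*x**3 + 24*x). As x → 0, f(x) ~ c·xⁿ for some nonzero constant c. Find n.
5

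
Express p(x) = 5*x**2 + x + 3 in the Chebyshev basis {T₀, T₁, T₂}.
(11/2)T₀ + T₁ + (5/2)T₂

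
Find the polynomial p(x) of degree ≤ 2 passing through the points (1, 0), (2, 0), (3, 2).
x**2 - 3*x + 2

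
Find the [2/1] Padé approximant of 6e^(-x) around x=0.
(x**2 - 4*x + 6)/(x/3 + 1)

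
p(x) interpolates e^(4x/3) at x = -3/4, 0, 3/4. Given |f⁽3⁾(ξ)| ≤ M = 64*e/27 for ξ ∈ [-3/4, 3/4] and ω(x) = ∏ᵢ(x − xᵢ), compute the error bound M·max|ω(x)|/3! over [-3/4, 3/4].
sqrt(3)*e/27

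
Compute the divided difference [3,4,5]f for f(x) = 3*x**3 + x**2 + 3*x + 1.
37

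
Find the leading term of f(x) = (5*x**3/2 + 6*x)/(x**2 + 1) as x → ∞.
5*x/2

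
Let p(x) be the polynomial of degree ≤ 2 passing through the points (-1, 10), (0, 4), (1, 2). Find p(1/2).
5/2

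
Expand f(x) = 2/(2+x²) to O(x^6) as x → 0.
1 - x**2/2 + x**4/4 + O(x**6)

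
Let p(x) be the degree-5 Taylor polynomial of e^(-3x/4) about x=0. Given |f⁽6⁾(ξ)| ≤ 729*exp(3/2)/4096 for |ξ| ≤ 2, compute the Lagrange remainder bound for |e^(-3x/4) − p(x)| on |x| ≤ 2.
81*exp(3/2)/5120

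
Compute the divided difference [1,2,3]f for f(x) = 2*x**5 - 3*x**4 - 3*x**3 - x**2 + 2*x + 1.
86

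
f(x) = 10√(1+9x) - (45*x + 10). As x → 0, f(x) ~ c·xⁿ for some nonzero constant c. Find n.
2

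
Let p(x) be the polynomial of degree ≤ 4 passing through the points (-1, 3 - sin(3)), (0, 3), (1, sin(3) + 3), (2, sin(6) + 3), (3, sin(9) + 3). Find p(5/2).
35*sin(6)/32 - 65*sin(3)/128 + 35*sin(9)/128 + 3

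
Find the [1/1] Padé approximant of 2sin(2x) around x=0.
4*x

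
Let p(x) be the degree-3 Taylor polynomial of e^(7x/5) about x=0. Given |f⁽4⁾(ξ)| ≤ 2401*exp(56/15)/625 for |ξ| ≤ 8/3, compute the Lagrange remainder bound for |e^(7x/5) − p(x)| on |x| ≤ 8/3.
1229312*exp(56/15)/151875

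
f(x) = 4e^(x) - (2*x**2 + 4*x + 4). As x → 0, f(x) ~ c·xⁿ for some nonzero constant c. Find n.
3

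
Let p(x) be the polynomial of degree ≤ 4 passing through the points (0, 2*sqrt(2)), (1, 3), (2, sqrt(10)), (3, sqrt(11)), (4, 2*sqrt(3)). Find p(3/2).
-5*sqrt(11)/32 - 5*sqrt(2)/64 + 3*sqrt(3)/64 + 45/32 + 45*sqrt(10)/64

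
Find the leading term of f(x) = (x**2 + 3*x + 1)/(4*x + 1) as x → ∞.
x/4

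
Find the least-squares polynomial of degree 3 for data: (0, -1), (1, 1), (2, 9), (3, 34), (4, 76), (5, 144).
-107/126 + (-115/108)x + (347/252)x² + (25/27)x³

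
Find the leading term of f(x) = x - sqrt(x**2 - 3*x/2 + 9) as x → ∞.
3/4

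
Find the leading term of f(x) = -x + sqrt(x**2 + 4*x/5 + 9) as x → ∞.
2/5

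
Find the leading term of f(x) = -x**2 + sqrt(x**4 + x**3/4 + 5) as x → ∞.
x/8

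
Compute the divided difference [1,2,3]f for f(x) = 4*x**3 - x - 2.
24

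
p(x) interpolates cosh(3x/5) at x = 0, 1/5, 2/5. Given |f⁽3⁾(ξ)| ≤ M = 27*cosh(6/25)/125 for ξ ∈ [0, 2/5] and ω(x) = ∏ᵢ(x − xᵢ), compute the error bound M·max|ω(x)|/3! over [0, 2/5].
sqrt(3)*cosh(6/25)/15625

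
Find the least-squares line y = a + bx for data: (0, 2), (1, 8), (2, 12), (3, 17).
a = 12/5, b = 49/10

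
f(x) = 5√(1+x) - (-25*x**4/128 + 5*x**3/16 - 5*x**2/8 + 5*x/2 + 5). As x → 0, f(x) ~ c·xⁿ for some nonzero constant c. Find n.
5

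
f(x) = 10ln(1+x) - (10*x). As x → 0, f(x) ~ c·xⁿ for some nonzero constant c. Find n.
2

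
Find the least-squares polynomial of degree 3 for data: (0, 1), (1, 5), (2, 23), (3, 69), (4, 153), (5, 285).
73/63 + (-146/189)x + (142/63)x² + (50/27)x³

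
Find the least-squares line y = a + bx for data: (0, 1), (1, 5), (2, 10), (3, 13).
a = 11/10, b = 41/10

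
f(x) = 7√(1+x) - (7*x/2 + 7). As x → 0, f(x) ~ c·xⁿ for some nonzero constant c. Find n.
2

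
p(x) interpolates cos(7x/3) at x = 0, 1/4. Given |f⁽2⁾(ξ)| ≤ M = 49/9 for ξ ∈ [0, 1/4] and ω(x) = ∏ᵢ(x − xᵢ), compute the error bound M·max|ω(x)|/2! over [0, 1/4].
49/1152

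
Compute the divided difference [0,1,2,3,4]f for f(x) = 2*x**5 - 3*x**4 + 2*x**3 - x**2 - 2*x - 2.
17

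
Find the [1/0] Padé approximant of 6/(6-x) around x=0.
x/6 + 1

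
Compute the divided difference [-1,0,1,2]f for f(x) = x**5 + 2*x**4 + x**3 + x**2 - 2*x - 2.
10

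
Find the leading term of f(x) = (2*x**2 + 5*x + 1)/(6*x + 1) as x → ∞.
x/3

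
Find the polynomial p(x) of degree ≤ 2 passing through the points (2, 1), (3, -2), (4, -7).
-x**2 + 2*x + 1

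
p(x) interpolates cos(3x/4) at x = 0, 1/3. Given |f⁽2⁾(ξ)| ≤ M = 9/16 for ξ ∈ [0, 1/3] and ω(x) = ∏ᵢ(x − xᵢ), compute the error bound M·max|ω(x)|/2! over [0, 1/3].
1/128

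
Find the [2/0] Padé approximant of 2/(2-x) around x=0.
x**2/4 + x/2 + 1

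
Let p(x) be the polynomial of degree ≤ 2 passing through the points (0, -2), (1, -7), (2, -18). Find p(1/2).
-15/4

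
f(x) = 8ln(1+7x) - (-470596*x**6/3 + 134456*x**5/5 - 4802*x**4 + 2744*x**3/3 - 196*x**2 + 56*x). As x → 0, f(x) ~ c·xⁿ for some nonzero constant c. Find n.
7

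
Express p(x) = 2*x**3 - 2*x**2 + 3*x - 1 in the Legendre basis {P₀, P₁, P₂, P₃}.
(-5/3)P₀ + (21/5)P₁ + (-4/3)P₂ + (4/5)P₃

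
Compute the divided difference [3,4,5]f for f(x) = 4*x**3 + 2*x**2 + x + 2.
50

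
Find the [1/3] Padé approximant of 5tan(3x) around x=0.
15*x/(1 - 3*x**2)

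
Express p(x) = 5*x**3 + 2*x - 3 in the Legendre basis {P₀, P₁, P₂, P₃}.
(-3)P₀ + (5)P₁ + (2)P₃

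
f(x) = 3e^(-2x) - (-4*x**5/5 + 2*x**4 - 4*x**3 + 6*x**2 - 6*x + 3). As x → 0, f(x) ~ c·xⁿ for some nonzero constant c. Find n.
6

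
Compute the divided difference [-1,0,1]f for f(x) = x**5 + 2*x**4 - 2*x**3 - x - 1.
2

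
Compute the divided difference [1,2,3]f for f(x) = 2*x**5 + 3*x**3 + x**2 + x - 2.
199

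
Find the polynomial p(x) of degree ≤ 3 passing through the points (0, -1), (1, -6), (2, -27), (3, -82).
-3*x**3 + x**2 - 3*x - 1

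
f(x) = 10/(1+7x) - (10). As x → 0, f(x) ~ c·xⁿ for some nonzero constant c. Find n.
1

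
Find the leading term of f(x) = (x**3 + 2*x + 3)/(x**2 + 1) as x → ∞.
x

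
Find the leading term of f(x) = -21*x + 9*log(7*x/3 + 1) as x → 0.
-49*x**2/2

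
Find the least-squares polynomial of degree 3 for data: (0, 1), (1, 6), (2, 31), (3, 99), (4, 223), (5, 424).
8/7 + (-11/14)x + (29/14)x² + (3)x³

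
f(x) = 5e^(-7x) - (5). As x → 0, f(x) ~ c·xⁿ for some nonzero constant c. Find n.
1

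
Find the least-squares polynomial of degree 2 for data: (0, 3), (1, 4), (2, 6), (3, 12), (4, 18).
3 + (-1/5)x + x²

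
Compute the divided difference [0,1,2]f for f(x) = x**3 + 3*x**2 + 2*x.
6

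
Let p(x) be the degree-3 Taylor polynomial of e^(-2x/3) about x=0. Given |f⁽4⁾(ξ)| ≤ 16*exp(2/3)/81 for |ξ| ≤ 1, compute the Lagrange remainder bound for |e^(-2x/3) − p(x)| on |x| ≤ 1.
2*exp(2/3)/243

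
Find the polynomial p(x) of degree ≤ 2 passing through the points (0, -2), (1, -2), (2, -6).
-2*x**2 + 2*x - 2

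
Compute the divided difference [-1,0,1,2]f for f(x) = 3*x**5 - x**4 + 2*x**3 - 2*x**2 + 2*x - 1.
15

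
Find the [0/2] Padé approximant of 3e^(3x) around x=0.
3/(9*x**2/2 - 3*x + 1)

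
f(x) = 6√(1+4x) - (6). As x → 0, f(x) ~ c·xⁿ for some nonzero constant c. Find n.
1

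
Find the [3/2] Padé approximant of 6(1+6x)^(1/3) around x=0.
(112*x**3/5 + 504*x**2/5 + 252*x/5 + 6)/(8*x**2 + 32*x/5 + 1)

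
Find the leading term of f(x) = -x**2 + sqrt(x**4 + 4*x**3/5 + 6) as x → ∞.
2*x/5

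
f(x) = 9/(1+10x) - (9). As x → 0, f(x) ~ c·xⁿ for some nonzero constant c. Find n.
1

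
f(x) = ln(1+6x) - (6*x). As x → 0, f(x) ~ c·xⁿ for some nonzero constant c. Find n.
2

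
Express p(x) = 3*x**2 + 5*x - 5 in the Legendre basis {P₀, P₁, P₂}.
(-4)P₀ + (5)P₁ + (2)P₂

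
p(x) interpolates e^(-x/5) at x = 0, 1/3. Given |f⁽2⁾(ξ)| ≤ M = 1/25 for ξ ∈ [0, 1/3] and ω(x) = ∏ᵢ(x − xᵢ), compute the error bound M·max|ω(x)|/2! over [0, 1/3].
1/1800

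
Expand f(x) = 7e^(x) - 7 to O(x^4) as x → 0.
7*x + 7*x**2/2 + 7*x**3/6 + O(x**4)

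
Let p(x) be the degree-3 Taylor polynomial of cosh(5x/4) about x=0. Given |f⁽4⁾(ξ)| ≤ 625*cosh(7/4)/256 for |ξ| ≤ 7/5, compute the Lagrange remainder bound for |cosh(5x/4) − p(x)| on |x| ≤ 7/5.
2401*cosh(7/4)/6144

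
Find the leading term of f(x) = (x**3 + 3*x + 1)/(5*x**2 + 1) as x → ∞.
x/5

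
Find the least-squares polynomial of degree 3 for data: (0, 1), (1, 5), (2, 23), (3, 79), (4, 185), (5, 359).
9/7 + (-1/3)x + (3/14)x² + (17/6)x³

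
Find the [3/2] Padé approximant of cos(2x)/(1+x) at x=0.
(4*x**3/3 - 4*x**2/3 - x + 1)/(1 - x**2/3)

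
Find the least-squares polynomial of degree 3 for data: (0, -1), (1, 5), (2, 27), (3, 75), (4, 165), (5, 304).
-20/21 + (127/63)x + (163/84)x² + (71/36)x³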